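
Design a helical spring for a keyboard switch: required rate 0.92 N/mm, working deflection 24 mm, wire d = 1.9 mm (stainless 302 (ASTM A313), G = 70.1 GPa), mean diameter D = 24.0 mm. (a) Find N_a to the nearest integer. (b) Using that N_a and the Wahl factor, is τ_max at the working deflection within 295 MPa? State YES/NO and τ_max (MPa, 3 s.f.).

N_a = Gd⁴/(8D³k) = (70.1×10³)(1.9⁴)/(8·24.0³·0.92) = 8.979 → N_a = 9
Actual rate k = Gd⁴/(8D³·9) = 0.91784 N/mm
Working load F = kδ = 0.91784·24 = 22.028 N
C = 24.0/1.9 = 12.6316; K_W = (4C−1)/(4C−4)+0.615/C = 1.1132
τ_max = K_W·8FD/(πd³) = 1.1132·196.28 = 218.49 MPa
τ_max ≤ 295 MPa → acceptable

(a) 9 coils; (b) YES, τ_max = 218 MPa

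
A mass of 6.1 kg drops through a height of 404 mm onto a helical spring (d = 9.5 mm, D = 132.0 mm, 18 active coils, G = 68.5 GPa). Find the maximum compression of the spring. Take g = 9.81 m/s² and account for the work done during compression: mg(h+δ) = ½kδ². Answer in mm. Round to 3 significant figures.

209 mm

k = Gd⁴/(8D³N_a) = (68.5×10³)(9.5⁴)/(8·132.0³·18) = 1.6846 N/mm
W = mg = 6.1 × 9.81 = 59.841 N
½kδ² − Wδ − Wh = 0 → δ = (W + √(W² + 2kWh))/k
δ = (59.841 + √(3580.9 + 81453.7))/1.6846 = (59.841 + 291.61)/1.6846 = 208.62 mm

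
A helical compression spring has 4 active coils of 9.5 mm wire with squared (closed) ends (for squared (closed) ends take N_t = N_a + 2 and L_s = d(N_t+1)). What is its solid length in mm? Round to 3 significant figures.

66.5 mm

squared (closed) ends: N_t = N_a + 2 = 4 + 2 = 6
L_s = d·(N_t+1) = 9.5 × 7 = 66.5 mm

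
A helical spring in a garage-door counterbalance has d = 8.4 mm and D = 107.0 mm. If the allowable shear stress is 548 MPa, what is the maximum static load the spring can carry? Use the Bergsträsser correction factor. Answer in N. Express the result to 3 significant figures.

C = D/d = 107.0/8.4 = 12.7381
K_B = (4C+2)/(4C−3) = 52.952/47.952 = 1.1043
τ_max = K·8FD/(πd³) → F_max = τ_allow·πd³/(8DK)
F_max = 548·π·8.4³/(8·107.0·1.1043) = 1.0204e+06/945.26 = 1079.5 N

1080 N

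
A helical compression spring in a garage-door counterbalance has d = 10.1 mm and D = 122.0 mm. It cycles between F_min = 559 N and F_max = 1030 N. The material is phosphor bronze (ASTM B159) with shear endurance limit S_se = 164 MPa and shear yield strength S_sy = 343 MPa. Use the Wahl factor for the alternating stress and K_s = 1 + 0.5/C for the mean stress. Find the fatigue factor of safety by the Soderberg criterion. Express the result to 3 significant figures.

0.825

C = D/d = 122.0/10.1 = 12.0792; K_W = (4C−1)/(4C−4)+0.615/C = 1.1186; K_s = 1+0.5/C = 1.0414
F_a = (F_max−F_min)/2 = 235.5 N; F_m = (F_max+F_min)/2 = 794.5 N
τ_a = K_W·8F_aD/(πd³) = 1.1186 × 71.011 = 79.434 MPa
τ_m = K_s·8F_mD/(πd³) = 1.0414 × 239.57 = 249.49 MPa
Soderberg: 1/n_f = τ_a/S_se + τ_m/S_sy = 79.434/164 + 249.49/343 = 0.48435 + 0.72736 = 1.2117
n_f = 1/1.2117 = 0.8253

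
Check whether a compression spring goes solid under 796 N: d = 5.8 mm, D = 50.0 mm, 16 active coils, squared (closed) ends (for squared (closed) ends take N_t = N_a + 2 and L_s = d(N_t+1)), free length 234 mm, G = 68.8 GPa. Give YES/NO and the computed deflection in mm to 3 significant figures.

k = Gd⁴/(8D³N_a) = (68.8×10³)(5.8⁴)/(8·50.0³·16) = 4.8661 N/mm
N_t = 18; L_s = 5.8·19 = 110.2 mm; δ_solid = L₀ − L_s = 234 − 110.2 = 123.8 mm
δ = F/k = 796/4.8661 = 163.58 mm
δ ≥ δ_solid → spring goes solid

YES, δ = 164 mm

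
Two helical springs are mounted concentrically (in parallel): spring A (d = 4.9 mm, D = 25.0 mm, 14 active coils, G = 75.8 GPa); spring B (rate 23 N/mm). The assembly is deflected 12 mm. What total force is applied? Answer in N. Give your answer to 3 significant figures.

576 N

k_A = Gd⁴/(8D³N_a) = (75.8×10³)(4.9⁴)/(8·25.0³·14) = 24.97 N/mm
Parallel: k_eq = 24.97 + 23 = 47.97 N/mm
F = k_eq·δ = 47.97·12 = 575.64 N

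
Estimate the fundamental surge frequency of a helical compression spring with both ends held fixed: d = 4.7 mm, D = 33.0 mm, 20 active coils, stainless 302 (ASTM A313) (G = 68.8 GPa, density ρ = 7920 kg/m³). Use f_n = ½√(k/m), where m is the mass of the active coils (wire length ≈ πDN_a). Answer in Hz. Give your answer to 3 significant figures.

k = Gd⁴/(8D³N_a) = (68.8×10³)(4.7⁴)/(8·33.0³·20) = 5.8387 N/mm = 5838.7 N/m
Wire length L = πDN_a = π·33.0·20 = 2073.5 mm
m = ρ·(πd²/4)·L = 7920 × 17.349×10⁻⁶ m² × 2.0735 m = 0.28491 kg
f_n = ½√(k/m) = 0.5·√(5838.7/0.28491) = 0.5·√(20493) = 71.578 Hz

71.6 Hz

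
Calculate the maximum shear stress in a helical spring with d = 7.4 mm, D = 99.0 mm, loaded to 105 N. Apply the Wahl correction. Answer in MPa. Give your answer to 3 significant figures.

72.3 MPa

Spring index C = D/d = 99.0/7.4 = 13.3784
K_W = (4C−1)/(4C−4) + 0.615/C = 52.514/49.514 + 0.0460 = 1.1066
τ₀ = 8FD/(πd³) = 8·105·99.0/(π·7.4³) = 83160/1273 = 65.324 MPa
τ_max = K·τ₀ = 1.1066 × 65.324 = 72.284 MPa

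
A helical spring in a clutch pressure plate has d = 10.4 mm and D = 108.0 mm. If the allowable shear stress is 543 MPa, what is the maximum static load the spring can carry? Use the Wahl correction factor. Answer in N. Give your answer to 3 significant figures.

C = D/d = 108.0/10.4 = 10.3846
K_W = (4C−1)/(4C−4) + 0.615/C = 40.538/37.538 + 0.0592 = 1.1391
τ_max = K·8FD/(πd³) → F_max = τ_allow·πd³/(8DK)
F_max = 543·π·10.4³/(8·108.0·1.1391) = 1.9189e+06/984.22 = 1949.7 N

1950 N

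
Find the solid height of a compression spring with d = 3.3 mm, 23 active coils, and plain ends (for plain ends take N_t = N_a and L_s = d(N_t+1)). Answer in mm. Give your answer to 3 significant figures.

79.2 mm

plain ends: N_t = N_a = 23
L_s = d·(N_t+1) = 3.3 × 24 = 79.2 mm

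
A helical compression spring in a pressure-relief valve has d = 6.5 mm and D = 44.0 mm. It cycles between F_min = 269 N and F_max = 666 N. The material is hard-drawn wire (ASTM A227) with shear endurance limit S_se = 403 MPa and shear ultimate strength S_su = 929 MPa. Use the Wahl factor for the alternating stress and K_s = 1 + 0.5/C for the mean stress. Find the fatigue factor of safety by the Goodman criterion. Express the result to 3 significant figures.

C = D/d = 44.0/6.5 = 6.7692; K_W = (4C−1)/(4C−4)+0.615/C = 1.2209; K_s = 1+0.5/C = 1.0739
F_a = (F_max−F_min)/2 = 198.5 N; F_m = (F_max+F_min)/2 = 467.5 N
τ_a = K_W·8F_aD/(πd³) = 1.2209 × 80.987 = 98.873 MPa
τ_m = K_s·8F_mD/(πd³) = 1.0739 × 190.74 = 204.83 MPa
Goodman: 1/n_f = τ_a/S_se + τ_m/S_su = 98.873/403 + 204.83/929 = 0.24534 + 0.22048 = 0.46582
n_f = 1/0.46582 = 2.147

2.15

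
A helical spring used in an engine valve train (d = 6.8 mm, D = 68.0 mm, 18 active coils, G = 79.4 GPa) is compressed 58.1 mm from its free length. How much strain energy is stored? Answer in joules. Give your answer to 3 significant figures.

6.33 J

k = Gd⁴/(8D³N_a) = (79.4×10³)(6.8⁴)/(8·68.0³·18) = 3.7494 N/mm
U = ½kδ² = 0.5 × 3.7494 × 58.1² = 6328.3 N·mm = 6.3283 J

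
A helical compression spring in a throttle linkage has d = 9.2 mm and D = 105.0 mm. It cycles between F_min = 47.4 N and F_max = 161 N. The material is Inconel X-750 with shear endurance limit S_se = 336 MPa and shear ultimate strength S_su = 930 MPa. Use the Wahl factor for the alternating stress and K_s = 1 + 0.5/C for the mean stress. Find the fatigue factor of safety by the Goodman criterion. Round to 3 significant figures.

C = D/d = 105.0/9.2 = 11.4130; K_W = (4C−1)/(4C−4)+0.615/C = 1.1259; K_s = 1+0.5/C = 1.0438
F_a = (F_max−F_min)/2 = 56.8 N; F_m = (F_max+F_min)/2 = 104.2 N
τ_a = K_W·8F_aD/(πd³) = 1.1259 × 19.504 = 21.959 MPa
τ_m = K_s·8F_mD/(πd³) = 1.0438 × 35.779 = 37.347 MPa
Goodman: 1/n_f = τ_a/S_se + τ_m/S_su = 21.959/336 + 37.347/930 = 0.06536 + 0.04016 = 0.10551
n_f = 1/0.10551 = 9.478

9.48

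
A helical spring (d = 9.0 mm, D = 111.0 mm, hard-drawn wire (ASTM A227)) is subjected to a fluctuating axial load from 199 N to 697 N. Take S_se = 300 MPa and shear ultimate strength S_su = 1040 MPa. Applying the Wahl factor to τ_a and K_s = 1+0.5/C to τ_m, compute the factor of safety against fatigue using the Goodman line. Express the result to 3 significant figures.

C = D/d = 111.0/9.0 = 12.3333; K_W = (4C−1)/(4C−4)+0.615/C = 1.1160; K_s = 1+0.5/C = 1.0405
F_a = (F_max−F_min)/2 = 249 N; F_m = (F_max+F_min)/2 = 448 N
τ_a = K_W·8F_aD/(πd³) = 1.1160 × 96.546 = 107.75 MPa
τ_m = K_s·8F_mD/(πd³) = 1.0405 × 173.71 = 180.75 MPa
Goodman: 1/n_f = τ_a/S_se + τ_m/S_su = 107.75/300 + 180.75/1040 = 0.35916 + 0.17380 = 0.53296
n_f = 1/0.53296 = 1.876

1.88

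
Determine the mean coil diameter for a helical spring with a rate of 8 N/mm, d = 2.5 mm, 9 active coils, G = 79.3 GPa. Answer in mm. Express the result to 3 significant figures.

D = (Gd⁴/(8N_a·k))^(1/3) = (79.3×10³·2.5⁴/(8·9·8))^(1/3)
  = (5377.88)^(1/3) = 17.5201 mm

17.5 mm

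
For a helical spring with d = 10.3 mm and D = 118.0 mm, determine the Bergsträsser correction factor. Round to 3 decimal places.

C = D/d = 118.0/10.3 = 11.4563
K_B = (4C+2)/(4C−3) = 47.825/42.825 = 1.1168

1.117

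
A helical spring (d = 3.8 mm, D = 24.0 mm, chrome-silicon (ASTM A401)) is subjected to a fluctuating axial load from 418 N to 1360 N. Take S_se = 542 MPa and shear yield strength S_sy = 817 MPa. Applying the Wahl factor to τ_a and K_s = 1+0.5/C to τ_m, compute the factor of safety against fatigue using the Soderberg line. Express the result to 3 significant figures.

0.399

C = D/d = 24.0/3.8 = 6.3158; K_W = (4C−1)/(4C−4)+0.615/C = 1.2385; K_s = 1+0.5/C = 1.0792
F_a = (F_max−F_min)/2 = 471 N; F_m = (F_max+F_min)/2 = 889 N
τ_a = K_W·8F_aD/(πd³) = 1.2385 × 524.59 = 649.69 MPa
τ_m = K_s·8F_mD/(πd³) = 1.0792 × 990.15 = 1068.5 MPa
Soderberg: 1/n_f = τ_a/S_se + τ_m/S_sy = 649.69/542 + 1068.5/817 = 1.19869 + 1.30788 = 2.5066
n_f = 1/2.5066 = 0.399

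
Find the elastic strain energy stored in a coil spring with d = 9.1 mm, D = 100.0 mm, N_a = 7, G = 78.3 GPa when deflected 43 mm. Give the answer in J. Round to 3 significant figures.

8.86 J

k = Gd⁴/(8D³N_a) = (78.3×10³)(9.1⁴)/(8·100.0³·7) = 9.5882 N/mm
U = ½kδ² = 0.5 × 9.5882 × 43² = 8864.3 N·mm = 8.8643 J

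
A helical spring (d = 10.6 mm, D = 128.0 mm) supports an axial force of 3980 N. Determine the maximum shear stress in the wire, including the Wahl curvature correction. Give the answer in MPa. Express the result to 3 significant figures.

1220 MPa

Spring index C = D/d = 128.0/10.6 = 12.0755
K_W = (4C−1)/(4C−4) + 0.615/C = 47.302/44.302 + 0.0509 = 1.1186
τ₀ = 8FD/(πd³) = 8·3980·128.0/(π·10.6³) = 4.07552e+06/3741.7 = 1089.2 MPa
τ_max = K·τ₀ = 1.1186 × 1089.2 = 1218.5 MPa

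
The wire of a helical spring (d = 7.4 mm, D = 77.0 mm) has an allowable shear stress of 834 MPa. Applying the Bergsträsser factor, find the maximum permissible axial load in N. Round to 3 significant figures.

C = D/d = 77.0/7.4 = 10.4054
K_B = (4C+2)/(4C−3) = 43.622/38.622 = 1.1295
τ_max = K·8FD/(πd³) → F_max = τ_allow·πd³/(8DK)
F_max = 834·π·7.4³/(8·77.0·1.1295) = 1.0617e+06/695.75 = 1526 N

1530 N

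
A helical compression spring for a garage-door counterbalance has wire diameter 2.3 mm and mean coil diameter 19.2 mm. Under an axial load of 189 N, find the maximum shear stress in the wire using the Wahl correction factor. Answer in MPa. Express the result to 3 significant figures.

893 MPa

Spring index C = D/d = 19.2/2.3 = 8.3478
K_W = (4C−1)/(4C−4) + 0.615/C = 32.391/29.391 + 0.0737 = 1.1757
τ₀ = 8FD/(πd³) = 8·189·19.2/(π·2.3³) = 29030.4/38.224 = 759.49 MPa
τ_max = K·τ₀ = 1.1757 × 759.49 = 892.96 MPa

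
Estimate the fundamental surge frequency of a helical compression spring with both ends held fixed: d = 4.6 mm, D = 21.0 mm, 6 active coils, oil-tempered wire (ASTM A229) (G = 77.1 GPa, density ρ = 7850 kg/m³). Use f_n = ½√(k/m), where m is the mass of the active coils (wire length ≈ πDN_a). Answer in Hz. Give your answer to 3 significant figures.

613 Hz

k = Gd⁴/(8D³N_a) = (77.1×10³)(4.6⁴)/(8·21.0³·6) = 77.658 N/mm = 77658 N/m
Wire length L = πDN_a = π·21.0·6 = 395.84 mm
m = ρ·(πd²/4)·L = 7850 × 16.619×10⁻⁶ m² × 0.39584 m = 0.051641 kg
f_n = ½√(k/m) = 0.5·√(77658/0.051641) = 0.5·√(1.5038e+06) = 613.15 Hz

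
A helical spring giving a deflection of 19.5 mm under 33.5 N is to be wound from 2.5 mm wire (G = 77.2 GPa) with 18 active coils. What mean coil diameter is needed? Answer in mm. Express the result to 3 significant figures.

23.0 mm

Required rate k = F/δ = 33.5/19.5 = 1.7179 N/mm
D = (Gd⁴/(8N_a·k))^(1/3) = (77.2×10³·2.5⁴/(8·18·1.7179))^(1/3)
  = (12190)^(1/3) = 23.0145 mm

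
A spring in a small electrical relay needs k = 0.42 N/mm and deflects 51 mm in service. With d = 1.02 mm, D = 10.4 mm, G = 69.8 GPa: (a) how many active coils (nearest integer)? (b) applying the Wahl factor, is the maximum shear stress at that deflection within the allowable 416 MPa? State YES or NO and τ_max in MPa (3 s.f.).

(a) 20 coils; (b) NO, τ_max = 610 MPa

N_a = Gd⁴/(8D³k) = (69.8×10³)(1.02⁴)/(8·10.4³·0.42) = 19.99 → N_a = 20
Actual rate k = Gd⁴/(8D³·20) = 0.41979 N/mm
Working load F = kδ = 0.41979·51 = 21.409 N
C = 10.4/1.02 = 10.1961; K_W = (4C−1)/(4C−4)+0.615/C = 1.1419
τ_max = K_W·8FD/(πd³) = 1.1419·534.29 = 610.09 MPa
τ_max > 416 MPa → exceeds allowable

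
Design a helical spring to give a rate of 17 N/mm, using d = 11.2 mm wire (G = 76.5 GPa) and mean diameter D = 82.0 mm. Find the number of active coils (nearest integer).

N_a = Gd⁴/(8D³k) = (76.5×10³ × 11.2⁴)/(8 × 82.0³ × 17)
    = 1.20374e+09 / 7.4986e+07 = 16.05 → 16 coils

16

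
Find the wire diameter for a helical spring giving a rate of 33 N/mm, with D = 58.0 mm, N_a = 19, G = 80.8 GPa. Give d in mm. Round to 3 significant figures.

10.5 mm

d = (8D³N_a·k / G)^(1/4) = (8·58.0³·19·33 / (80.8×10³))^0.25
  = (12112)^0.25 = 10.4908 mm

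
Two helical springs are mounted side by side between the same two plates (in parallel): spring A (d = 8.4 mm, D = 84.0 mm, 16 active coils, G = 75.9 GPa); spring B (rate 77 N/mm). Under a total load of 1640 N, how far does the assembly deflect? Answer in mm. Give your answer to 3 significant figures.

k_A = Gd⁴/(8D³N_a) = (75.9×10³)(8.4⁴)/(8·84.0³·16) = 4.9809 N/mm
Parallel: k_eq = 4.9809 + 77 = 81.981 N/mm
δ = F/k_eq = 1640/81.981 = 20.005 mm

20.0 mm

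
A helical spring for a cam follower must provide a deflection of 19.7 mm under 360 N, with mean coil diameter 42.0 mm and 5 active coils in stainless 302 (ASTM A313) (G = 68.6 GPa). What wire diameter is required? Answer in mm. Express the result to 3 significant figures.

Required rate k = F/δ = 360/19.7 = 18.274 N/mm
d = (8D³N_a·k / G)^(1/4) = (8·42.0³·5·18.274 / (68.6×10³))^0.25
  = (789.44)^0.25 = 5.3007 mm

5.30 mm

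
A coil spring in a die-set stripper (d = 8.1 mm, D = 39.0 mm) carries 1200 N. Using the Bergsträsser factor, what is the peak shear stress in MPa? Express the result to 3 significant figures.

293 MPa

Spring index C = D/d = 39.0/8.1 = 4.8148
K_B = (4C+2)/(4C−3) = 21.259/16.259 = 1.3075
τ₀ = 8FD/(πd³) = 8·1200·39.0/(π·8.1³) = 374400/1669.6 = 224.25 MPa
τ_max = K·τ₀ = 1.3075 × 224.25 = 293.21 MPa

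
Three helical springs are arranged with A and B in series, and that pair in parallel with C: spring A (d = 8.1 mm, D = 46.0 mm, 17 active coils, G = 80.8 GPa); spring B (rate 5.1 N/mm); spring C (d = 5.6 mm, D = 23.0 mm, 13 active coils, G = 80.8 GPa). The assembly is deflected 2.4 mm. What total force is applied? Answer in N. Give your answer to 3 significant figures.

161 N

k_A = Gd⁴/(8D³N_a) = (80.8×10³)(8.1⁴)/(8·46.0³·17) = 26.275 N/mm
k_C = Gd⁴/(8D³N_a) = (80.8×10³)(5.6⁴)/(8·23.0³·13) = 62.798 N/mm
Springs A,B series: k_AB = 1/(1/26.275+1/5.1) = 4.271 N/mm; parallel with C: k_eq = 4.271+62.798 = 67.069 N/mm
F = k_eq·δ = 67.069·2.4 = 160.97 N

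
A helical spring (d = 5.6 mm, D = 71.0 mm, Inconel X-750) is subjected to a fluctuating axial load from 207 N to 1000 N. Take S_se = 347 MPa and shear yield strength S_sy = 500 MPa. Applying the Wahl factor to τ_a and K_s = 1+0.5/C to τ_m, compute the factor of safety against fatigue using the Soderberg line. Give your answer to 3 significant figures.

0.385

C = D/d = 71.0/5.6 = 12.6786; K_W = (4C−1)/(4C−4)+0.615/C = 1.1127; K_s = 1+0.5/C = 1.0394
F_a = (F_max−F_min)/2 = 396.5 N; F_m = (F_max+F_min)/2 = 603.5 N
τ_a = K_W·8F_aD/(πd³) = 1.1127 × 408.2 = 454.22 MPa
τ_m = K_s·8F_mD/(πd³) = 1.0394 × 621.31 = 645.82 MPa
Soderberg: 1/n_f = τ_a/S_se + τ_m/S_sy = 454.22/347 + 645.82/500 = 1.30899 + 1.29163 = 2.6006
n_f = 1/2.6006 = 0.3845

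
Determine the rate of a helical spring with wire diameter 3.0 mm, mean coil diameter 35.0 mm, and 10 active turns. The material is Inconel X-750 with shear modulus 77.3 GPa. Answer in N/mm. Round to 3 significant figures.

1.83 N/mm

k = Gd⁴/(8D³N_a) = (77.3×10³ × 3.0⁴) / (8 × 35.0³ × 10)
  = 6.2613e+06 / 3.43e+06 = 1.8255 N/mm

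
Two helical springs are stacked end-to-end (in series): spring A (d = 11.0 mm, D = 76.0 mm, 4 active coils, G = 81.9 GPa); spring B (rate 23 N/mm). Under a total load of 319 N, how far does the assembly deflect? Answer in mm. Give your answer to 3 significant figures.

k_A = Gd⁴/(8D³N_a) = (81.9×10³)(11.0⁴)/(8·76.0³·4) = 85.362 N/mm
Series: 1/k_eq = 1/85.362 + 1/23 = 0.055193; k_eq = 18.118 N/mm
δ = F/k_eq = 319/18.118 = 17.607 mm

17.6 mm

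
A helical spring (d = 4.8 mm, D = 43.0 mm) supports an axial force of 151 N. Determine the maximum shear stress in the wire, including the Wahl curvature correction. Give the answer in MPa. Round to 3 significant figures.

174 MPa

Spring index C = D/d = 43.0/4.8 = 8.9583
K_W = (4C−1)/(4C−4) + 0.615/C = 34.833/31.833 + 0.0687 = 1.1629
τ₀ = 8FD/(πd³) = 8·151·43.0/(π·4.8³) = 51944/347.44 = 149.51 MPa
τ_max = K·τ₀ = 1.1629 × 149.51 = 173.86 MPa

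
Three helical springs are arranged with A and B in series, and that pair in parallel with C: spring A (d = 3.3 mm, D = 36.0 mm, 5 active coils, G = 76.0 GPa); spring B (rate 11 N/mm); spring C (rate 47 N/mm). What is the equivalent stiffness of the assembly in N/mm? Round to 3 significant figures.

k_A = Gd⁴/(8D³N_a) = (76.0×10³)(3.3⁴)/(8·36.0³·5) = 4.8295 N/mm
Springs A,B series: k_AB = 1/(1/4.8295+1/11) = 3.356 N/mm; parallel with C: k_eq = 3.356+47 = 50.356 N/mm

50.4 N/mm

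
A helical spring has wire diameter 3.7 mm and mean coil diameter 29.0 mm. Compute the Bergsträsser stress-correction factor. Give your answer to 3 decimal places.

C = D/d = 29.0/3.7 = 7.8378
K_B = (4C+2)/(4C−3) = 33.351/28.351 = 1.1764

1.176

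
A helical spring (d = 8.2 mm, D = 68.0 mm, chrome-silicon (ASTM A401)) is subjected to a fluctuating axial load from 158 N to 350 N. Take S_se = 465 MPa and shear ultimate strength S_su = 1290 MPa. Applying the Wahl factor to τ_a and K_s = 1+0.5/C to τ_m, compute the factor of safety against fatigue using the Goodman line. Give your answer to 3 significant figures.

C = D/d = 68.0/8.2 = 8.2927; K_W = (4C−1)/(4C−4)+0.615/C = 1.1770; K_s = 1+0.5/C = 1.0603
F_a = (F_max−F_min)/2 = 96 N; F_m = (F_max+F_min)/2 = 254 N
τ_a = K_W·8F_aD/(πd³) = 1.1770 × 30.149 = 35.486 MPa
τ_m = K_s·8F_mD/(πd³) = 1.0603 × 79.77 = 84.58 MPa
Goodman: 1/n_f = τ_a/S_se + τ_m/S_su = 35.486/465 + 84.58/1290 = 0.07631 + 0.06557 = 0.14188
n_f = 1/0.14188 = 7.048

7.05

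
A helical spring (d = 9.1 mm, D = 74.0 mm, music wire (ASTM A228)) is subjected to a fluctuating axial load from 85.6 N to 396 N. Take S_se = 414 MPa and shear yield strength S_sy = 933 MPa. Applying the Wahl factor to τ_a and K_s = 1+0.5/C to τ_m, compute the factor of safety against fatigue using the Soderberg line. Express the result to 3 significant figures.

C = D/d = 74.0/9.1 = 8.1319; K_W = (4C−1)/(4C−4)+0.615/C = 1.1808; K_s = 1+0.5/C = 1.0615
F_a = (F_max−F_min)/2 = 155.2 N; F_m = (F_max+F_min)/2 = 240.8 N
τ_a = K_W·8F_aD/(πd³) = 1.1808 × 38.81 = 45.826 MPa
τ_m = K_s·8F_mD/(πd³) = 1.0615 × 60.215 = 63.917 MPa
Soderberg: 1/n_f = τ_a/S_se + τ_m/S_sy = 45.826/414 + 63.917/933 = 0.11069 + 0.06851 = 0.1792
n_f = 1/0.1792 = 5.58

5.58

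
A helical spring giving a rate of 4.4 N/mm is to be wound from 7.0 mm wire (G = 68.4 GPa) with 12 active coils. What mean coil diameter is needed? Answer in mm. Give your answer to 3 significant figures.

D = (Gd⁴/(8N_a·k))^(1/3) = (68.4×10³·7.0⁴/(8·12·4.4))^(1/3)
  = (388798)^(1/3) = 72.9863 mm

73.0 mm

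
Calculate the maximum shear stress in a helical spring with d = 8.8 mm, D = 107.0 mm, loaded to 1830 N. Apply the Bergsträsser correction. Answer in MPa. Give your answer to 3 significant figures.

Spring index C = D/d = 107.0/8.8 = 12.1591
K_B = (4C+2)/(4C−3) = 50.636/45.636 = 1.1096
τ₀ = 8FD/(πd³) = 8·1830·107.0/(π·8.8³) = 1.56648e+06/2140.9 = 731.69 MPa
τ_max = K·τ₀ = 1.1096 × 731.69 = 811.85 MPa

812 MPa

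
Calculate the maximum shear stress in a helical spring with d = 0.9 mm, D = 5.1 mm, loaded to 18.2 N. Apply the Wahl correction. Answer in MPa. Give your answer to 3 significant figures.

412 MPa

Spring index C = D/d = 5.1/0.9 = 5.6667
K_W = (4C−1)/(4C−4) + 0.615/C = 21.667/18.667 + 0.1085 = 1.2692
τ₀ = 8FD/(πd³) = 8·18.2·5.1/(π·0.9³) = 742.56/2.2902 = 324.23 MPa
τ_max = K·τ₀ = 1.2692 × 324.23 = 411.53 MPa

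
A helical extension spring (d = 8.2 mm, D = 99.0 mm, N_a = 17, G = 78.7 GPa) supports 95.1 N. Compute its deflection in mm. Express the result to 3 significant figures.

k = Gd⁴/(8D³N_a) = (78.7×10³)(8.2⁴)/(8·99.0³·17) = 2.6964 N/mm
δ = F/k = 95.1 / 2.6964 = 35.269 mm

35.3 mm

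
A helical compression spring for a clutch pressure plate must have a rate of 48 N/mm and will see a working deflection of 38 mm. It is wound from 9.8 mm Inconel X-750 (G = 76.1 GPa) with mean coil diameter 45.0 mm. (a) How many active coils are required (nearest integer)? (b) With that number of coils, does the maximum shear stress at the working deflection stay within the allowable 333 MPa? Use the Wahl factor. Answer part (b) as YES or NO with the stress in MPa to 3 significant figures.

(a) 20 coils; (b) YES, τ_max = 299 MPa

N_a = Gd⁴/(8D³k) = (76.1×10³)(9.8⁴)/(8·45.0³·48) = 20.06 → N_a = 20
Actual rate k = Gd⁴/(8D³·20) = 48.143 N/mm
Working load F = kδ = 48.143·38 = 1829.4 N
C = 45.0/9.8 = 4.5918; K_W = (4C−1)/(4C−4)+0.615/C = 1.3427
τ_max = K_W·8FD/(πd³) = 1.3427·222.74 = 299.08 MPa
τ_max ≤ 333 MPa → acceptable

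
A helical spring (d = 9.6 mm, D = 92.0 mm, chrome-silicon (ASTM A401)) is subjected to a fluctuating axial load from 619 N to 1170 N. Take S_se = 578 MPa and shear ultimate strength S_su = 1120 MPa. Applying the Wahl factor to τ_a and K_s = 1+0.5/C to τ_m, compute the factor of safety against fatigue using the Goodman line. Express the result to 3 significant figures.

C = D/d = 92.0/9.6 = 9.5833; K_W = (4C−1)/(4C−4)+0.615/C = 1.1516; K_s = 1+0.5/C = 1.0522
F_a = (F_max−F_min)/2 = 275.5 N; F_m = (F_max+F_min)/2 = 894.5 N
τ_a = K_W·8F_aD/(πd³) = 1.1516 × 72.952 = 84.008 MPa
τ_m = K_s·8F_mD/(πd³) = 1.0522 × 236.86 = 249.22 MPa
Goodman: 1/n_f = τ_a/S_se + τ_m/S_su = 84.008/578 + 249.22/1120 = 0.14534 + 0.22252 = 0.36786
n_f = 1/0.36786 = 2.718

2.72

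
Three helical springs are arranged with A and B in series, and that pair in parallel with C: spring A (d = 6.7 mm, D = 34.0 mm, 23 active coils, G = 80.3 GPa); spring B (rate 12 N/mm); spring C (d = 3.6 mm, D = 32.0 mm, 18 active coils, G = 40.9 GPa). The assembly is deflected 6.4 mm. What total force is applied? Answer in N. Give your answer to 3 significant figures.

59.3 N

k_A = Gd⁴/(8D³N_a) = (80.3×10³)(6.7⁴)/(8·34.0³·23) = 22.375 N/mm
k_C = Gd⁴/(8D³N_a) = (40.9×10³)(3.6⁴)/(8·32.0³·18) = 1.4559 N/mm
Springs A,B series: k_AB = 1/(1/22.375+1/12) = 7.8109 N/mm; parallel with C: k_eq = 7.8109+1.4559 = 9.2668 N/mm
F = k_eq·δ = 9.2668·6.4 = 59.307 N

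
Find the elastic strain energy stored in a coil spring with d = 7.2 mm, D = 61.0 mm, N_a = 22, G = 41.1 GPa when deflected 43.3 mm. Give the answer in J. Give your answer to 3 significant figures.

k = Gd⁴/(8D³N_a) = (41.1×10³)(7.2⁴)/(8·61.0³·22) = 2.7648 N/mm
U = ½kδ² = 0.5 × 2.7648 × 43.3² = 2591.9 N·mm = 2.5919 J

2.59 J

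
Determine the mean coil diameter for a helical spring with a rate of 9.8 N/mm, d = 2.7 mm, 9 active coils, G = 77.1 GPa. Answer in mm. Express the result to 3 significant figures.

18.0 mm

D = (Gd⁴/(8N_a·k))^(1/3) = (77.1×10³·2.7⁴/(8·9·9.8))^(1/3)
  = (5806.99)^(1/3) = 17.9742 mm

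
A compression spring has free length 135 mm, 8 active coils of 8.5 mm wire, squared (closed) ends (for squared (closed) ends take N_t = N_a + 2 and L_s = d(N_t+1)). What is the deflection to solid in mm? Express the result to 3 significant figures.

41.5 mm

N_t = 10; L_s = 8.5·11 = 93.5 mm
δ_solid = L₀ − L_s = 135 − 93.5 = 41.5 mm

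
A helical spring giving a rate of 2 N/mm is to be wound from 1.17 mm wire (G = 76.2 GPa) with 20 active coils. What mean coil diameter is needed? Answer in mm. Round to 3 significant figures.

7.64 mm

D = (Gd⁴/(8N_a·k))^(1/3) = (76.2×10³·1.17⁴/(8·20·2))^(1/3)
  = (446.219)^(1/3) = 7.6416 mm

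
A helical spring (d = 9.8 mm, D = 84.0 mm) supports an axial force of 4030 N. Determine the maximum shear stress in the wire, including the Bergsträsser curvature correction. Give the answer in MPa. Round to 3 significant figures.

Spring index C = D/d = 84.0/9.8 = 8.5714
K_B = (4C+2)/(4C−3) = 36.286/31.286 = 1.1598
τ₀ = 8FD/(πd³) = 8·4030·84.0/(π·9.8³) = 2.70816e+06/2956.8 = 915.9 MPa
τ_max = K·τ₀ = 1.1598 × 915.9 = 1062.3 MPa

1060 MPa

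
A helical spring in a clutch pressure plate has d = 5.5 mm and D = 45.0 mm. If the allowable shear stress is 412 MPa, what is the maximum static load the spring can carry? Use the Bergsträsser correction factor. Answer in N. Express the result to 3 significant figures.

C = D/d = 45.0/5.5 = 8.1818
K_B = (4C+2)/(4C−3) = 34.727/29.727 = 1.1682
τ_max = K·8FD/(πd³) → F_max = τ_allow·πd³/(8DK)
F_max = 412·π·5.5³/(8·45.0·1.1682) = 2.1535e+05/420.55 = 512.06 N

512 N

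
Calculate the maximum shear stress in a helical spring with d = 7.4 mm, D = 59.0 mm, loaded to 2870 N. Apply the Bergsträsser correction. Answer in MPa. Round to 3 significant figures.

Spring index C = D/d = 59.0/7.4 = 7.9730
K_B = (4C+2)/(4C−3) = 33.892/28.892 = 1.1731
τ₀ = 8FD/(πd³) = 8·2870·59.0/(π·7.4³) = 1.35464e+06/1273 = 1064.1 MPa
τ_max = K·τ₀ = 1.1731 × 1064.1 = 1248.2 MPa

1250 MPa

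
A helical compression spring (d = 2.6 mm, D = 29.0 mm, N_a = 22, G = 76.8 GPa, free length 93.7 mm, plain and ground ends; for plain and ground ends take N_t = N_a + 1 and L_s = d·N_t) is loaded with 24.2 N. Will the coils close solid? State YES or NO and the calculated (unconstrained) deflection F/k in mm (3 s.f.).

NO, δ = 29.6 mm

k = Gd⁴/(8D³N_a) = (76.8×10³)(2.6⁴)/(8·29.0³·22) = 0.81761 N/mm
N_t = 23; L_s = 2.6·23 = 59.8 mm; δ_solid = L₀ − L_s = 93.7 − 59.8 = 33.9 mm
δ = F/k = 24.2/0.81761 = 29.598 mm
δ < δ_solid → spring does not go solid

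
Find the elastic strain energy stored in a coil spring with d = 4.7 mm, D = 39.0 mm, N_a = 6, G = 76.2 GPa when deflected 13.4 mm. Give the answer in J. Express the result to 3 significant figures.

1.17 J

k = Gd⁴/(8D³N_a) = (76.2×10³)(4.7⁴)/(8·39.0³·6) = 13.059 N/mm
U = ½kδ² = 0.5 × 13.059 × 13.4² = 1172.4 N·mm = 1.1724 J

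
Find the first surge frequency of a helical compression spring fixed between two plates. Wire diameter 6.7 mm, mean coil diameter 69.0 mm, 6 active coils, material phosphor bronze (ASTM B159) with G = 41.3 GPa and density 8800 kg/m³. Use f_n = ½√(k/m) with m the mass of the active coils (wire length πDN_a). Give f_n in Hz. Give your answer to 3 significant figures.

57.2 Hz

k = Gd⁴/(8D³N_a) = (41.3×10³)(6.7⁴)/(8·69.0³·6) = 5.2779 N/mm = 5277.9 N/m
Wire length L = πDN_a = π·69.0·6 = 1300.6 mm
m = ρ·(πd²/4)·L = 8800 × 35.257×10⁻⁶ m² × 1.3006 m = 0.40353 kg
f_n = ½√(k/m) = 0.5·√(5277.9/0.40353) = 0.5·√(13079) = 57.183 Hz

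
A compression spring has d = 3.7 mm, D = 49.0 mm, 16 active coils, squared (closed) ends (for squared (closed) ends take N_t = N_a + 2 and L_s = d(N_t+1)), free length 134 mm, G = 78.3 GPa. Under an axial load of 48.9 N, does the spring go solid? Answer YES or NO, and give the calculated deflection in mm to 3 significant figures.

k = Gd⁴/(8D³N_a) = (78.3×10³)(3.7⁴)/(8·49.0³·16) = 0.97447 N/mm
N_t = 18; L_s = 3.7·19 = 70.3 mm; δ_solid = L₀ − L_s = 134 − 70.3 = 63.7 mm
δ = F/k = 48.9/0.97447 = 50.181 mm
δ < δ_solid → spring does not go solid

NO, δ = 50.2 mm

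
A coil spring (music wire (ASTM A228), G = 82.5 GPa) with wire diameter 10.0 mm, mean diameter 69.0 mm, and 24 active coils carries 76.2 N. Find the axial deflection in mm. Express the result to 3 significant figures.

k = Gd⁴/(8D³N_a) = (82.5×10³)(10.0⁴)/(8·69.0³·24) = 13.08 N/mm
δ = F/k = 76.2 / 13.08 = 5.8257 mm

5.83 mm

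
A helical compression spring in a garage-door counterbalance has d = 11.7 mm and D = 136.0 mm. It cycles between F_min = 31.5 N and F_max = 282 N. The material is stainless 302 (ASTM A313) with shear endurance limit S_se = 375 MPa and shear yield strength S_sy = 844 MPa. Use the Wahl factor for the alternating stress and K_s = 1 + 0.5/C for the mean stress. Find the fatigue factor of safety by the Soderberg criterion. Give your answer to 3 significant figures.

C = D/d = 136.0/11.7 = 11.6239; K_W = (4C−1)/(4C−4)+0.615/C = 1.1235; K_s = 1+0.5/C = 1.0430
F_a = (F_max−F_min)/2 = 125.25 N; F_m = (F_max+F_min)/2 = 156.75 N
τ_a = K_W·8F_aD/(πd³) = 1.1235 × 27.083 = 30.428 MPa
τ_m = K_s·8F_mD/(πd³) = 1.0430 × 33.894 = 35.352 MPa
Soderberg: 1/n_f = τ_a/S_se + τ_m/S_sy = 30.428/375 + 35.352/844 = 0.08114 + 0.04189 = 0.12303
n_f = 1/0.12303 = 8.128

8.13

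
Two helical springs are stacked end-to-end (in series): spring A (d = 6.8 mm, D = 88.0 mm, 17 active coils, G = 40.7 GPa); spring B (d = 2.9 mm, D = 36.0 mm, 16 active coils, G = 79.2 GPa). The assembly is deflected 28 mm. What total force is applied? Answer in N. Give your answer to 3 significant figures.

13.1 N

k_A = Gd⁴/(8D³N_a) = (40.7×10³)(6.8⁴)/(8·88.0³·17) = 0.93895 N/mm
k_B = Gd⁴/(8D³N_a) = (79.2×10³)(2.9⁴)/(8·36.0³·16) = 0.93799 N/mm
Series: 1/k_eq = 1/0.93895 + 1/0.93799 = 2.1311; k_eq = 0.46924 N/mm
F = k_eq·δ = 0.46924·28 = 13.139 N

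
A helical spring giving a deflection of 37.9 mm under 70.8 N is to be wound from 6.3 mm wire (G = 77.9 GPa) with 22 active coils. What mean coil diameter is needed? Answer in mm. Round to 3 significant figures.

72.0 mm

Required rate k = F/δ = 70.8/37.9 = 1.8681 N/mm
D = (Gd⁴/(8N_a·k))^(1/3) = (77.9×10³·6.3⁴/(8·22·1.8681))^(1/3)
  = (373244)^(1/3) = 71.9997 mm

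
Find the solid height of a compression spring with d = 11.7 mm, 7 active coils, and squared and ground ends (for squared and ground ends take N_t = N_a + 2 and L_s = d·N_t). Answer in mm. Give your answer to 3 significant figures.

105 mm

squared and ground ends: N_t = N_a + 2 = 7 + 2 = 9
L_s = d·N_t = 11.7 × 9 = 105.3 mm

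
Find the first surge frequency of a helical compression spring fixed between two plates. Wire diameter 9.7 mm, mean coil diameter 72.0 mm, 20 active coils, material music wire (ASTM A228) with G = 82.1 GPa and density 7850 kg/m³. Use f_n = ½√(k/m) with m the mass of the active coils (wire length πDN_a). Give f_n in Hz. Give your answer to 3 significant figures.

34.1 Hz

k = Gd⁴/(8D³N_a) = (82.1×10³)(9.7⁴)/(8·72.0³·20) = 12.171 N/mm = 12171 N/m
Wire length L = πDN_a = π·72.0·20 = 4523.9 mm
m = ρ·(πd²/4)·L = 7850 × 73.898×10⁻⁶ m² × 4.5239 m = 2.6243 kg
f_n = ½√(k/m) = 0.5·√(12171/2.6243) = 0.5·√(4637.6) = 34.05 Hz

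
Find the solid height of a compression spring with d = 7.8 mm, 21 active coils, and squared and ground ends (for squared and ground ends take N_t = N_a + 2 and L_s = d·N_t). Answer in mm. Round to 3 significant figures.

179 mm

squared and ground ends: N_t = N_a + 2 = 21 + 2 = 23
L_s = d·N_t = 7.8 × 23 = 179.4 mm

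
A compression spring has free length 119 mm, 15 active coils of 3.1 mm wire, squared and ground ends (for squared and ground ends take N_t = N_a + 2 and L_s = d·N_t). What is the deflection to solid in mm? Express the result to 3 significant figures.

66.3 mm

N_t = 17; L_s = 3.1·17 = 52.7 mm
δ_solid = L₀ − L_s = 119 − 52.7 = 66.3 mm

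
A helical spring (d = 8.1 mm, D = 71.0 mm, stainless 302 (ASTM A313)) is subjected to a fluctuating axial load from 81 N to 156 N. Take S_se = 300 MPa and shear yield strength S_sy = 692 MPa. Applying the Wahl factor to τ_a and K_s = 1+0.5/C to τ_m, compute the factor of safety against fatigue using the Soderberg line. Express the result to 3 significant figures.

C = D/d = 71.0/8.1 = 8.7654; K_W = (4C−1)/(4C−4)+0.615/C = 1.1667; K_s = 1+0.5/C = 1.0570
F_a = (F_max−F_min)/2 = 37.5 N; F_m = (F_max+F_min)/2 = 118.5 N
τ_a = K_W·8F_aD/(πd³) = 1.1667 × 12.758 = 14.885 MPa
τ_m = K_s·8F_mD/(πd³) = 1.0570 × 40.315 = 42.614 MPa
Soderberg: 1/n_f = τ_a/S_se + τ_m/S_sy = 14.885/300 + 42.614/692 = 0.04962 + 0.06158 = 0.1112
n_f = 1/0.1112 = 8.993

8.99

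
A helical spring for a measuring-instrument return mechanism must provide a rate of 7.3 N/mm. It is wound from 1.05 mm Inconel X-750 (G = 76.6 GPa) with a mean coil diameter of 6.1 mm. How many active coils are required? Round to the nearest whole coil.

N_a = Gd⁴/(8D³k) = (76.6×10³ × 1.05⁴)/(8 × 6.1³ × 7.3)
    = 93107.8 / 13255.7 = 7.024 → 7 coils

7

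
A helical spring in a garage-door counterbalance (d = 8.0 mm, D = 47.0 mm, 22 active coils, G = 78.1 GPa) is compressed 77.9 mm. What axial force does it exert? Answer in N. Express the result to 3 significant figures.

1360 N

k = Gd⁴/(8D³N_a) = (78.1×10³)(8.0⁴)/(8·47.0³·22) = 17.507 N/mm
F = k·δ = 17.507 × 77.9 = 1363.8 N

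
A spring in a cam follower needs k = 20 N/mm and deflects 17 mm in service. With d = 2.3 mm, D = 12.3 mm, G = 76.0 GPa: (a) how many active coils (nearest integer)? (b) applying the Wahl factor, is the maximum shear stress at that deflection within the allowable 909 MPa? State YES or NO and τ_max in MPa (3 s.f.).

N_a = Gd⁴/(8D³k) = (76.0×10³)(2.3⁴)/(8·12.3³·20) = 7.143 → N_a = 7
Actual rate k = Gd⁴/(8D³·7) = 20.409 N/mm
Working load F = kδ = 20.409·17 = 346.95 N
C = 12.3/2.3 = 5.3478; K_W = (4C−1)/(4C−4)+0.615/C = 1.2875
τ_max = K_W·8FD/(πd³) = 1.2875·893.17 = 1150 MPa
τ_max > 909 MPa → exceeds allowable

(a) 7 coils; (b) NO, τ_max = 1150 MPa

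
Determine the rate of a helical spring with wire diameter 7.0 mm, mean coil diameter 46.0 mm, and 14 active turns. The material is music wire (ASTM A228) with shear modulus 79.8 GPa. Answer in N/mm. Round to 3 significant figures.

17.6 N/mm

k = Gd⁴/(8D³N_a) = (79.8×10³ × 7.0⁴) / (8 × 46.0³ × 14)
  = 1.916e+08 / 1.09016e+07 = 17.575 N/mm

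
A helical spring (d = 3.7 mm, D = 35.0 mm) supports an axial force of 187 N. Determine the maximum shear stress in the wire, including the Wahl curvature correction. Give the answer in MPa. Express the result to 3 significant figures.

Spring index C = D/d = 35.0/3.7 = 9.4595
K_W = (4C−1)/(4C−4) + 0.615/C = 36.838/33.838 + 0.0650 = 1.1537
τ₀ = 8FD/(πd³) = 8·187·35.0/(π·3.7³) = 52360/159.13 = 329.04 MPa
τ_max = K·τ₀ = 1.1537 × 329.04 = 379.6 MPa

380 MPa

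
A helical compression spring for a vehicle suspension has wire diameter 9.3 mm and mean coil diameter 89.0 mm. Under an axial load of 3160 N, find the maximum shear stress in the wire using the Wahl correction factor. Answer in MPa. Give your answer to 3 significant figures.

Spring index C = D/d = 89.0/9.3 = 9.5699
K_W = (4C−1)/(4C−4) + 0.615/C = 37.280/34.280 + 0.0643 = 1.1518
τ₀ = 8FD/(πd³) = 8·3160·89.0/(π·9.3³) = 2.24992e+06/2527 = 890.37 MPa
τ_max = K·τ₀ = 1.1518 × 890.37 = 1025.5 MPa

1030 MPa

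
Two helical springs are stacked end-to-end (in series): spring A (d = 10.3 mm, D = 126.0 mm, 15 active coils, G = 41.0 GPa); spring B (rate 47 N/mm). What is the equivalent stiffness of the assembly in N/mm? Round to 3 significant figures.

1.85 N/mm

k_A = Gd⁴/(8D³N_a) = (41.0×10³)(10.3⁴)/(8·126.0³·15) = 1.9224 N/mm
Series: 1/k_eq = 1/1.9224 + 1/47 = 0.54146; k_eq = 1.8468 N/mm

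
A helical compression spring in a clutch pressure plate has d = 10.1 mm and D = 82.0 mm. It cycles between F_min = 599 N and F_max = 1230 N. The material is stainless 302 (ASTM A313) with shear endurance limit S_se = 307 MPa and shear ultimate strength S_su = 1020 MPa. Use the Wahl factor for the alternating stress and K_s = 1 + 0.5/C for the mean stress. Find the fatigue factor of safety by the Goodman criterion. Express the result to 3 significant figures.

2.28

C = D/d = 82.0/10.1 = 8.1188; K_W = (4C−1)/(4C−4)+0.615/C = 1.1811; K_s = 1+0.5/C = 1.0616
F_a = (F_max−F_min)/2 = 315.5 N; F_m = (F_max+F_min)/2 = 914.5 N
τ_a = K_W·8F_aD/(πd³) = 1.1811 × 63.942 = 75.523 MPa
τ_m = K_s·8F_mD/(πd³) = 1.0616 × 185.34 = 196.76 MPa
Goodman: 1/n_f = τ_a/S_se + τ_m/S_su = 75.523/307 + 196.76/1020 = 0.24600 + 0.19290 = 0.4389
n_f = 1/0.4389 = 2.278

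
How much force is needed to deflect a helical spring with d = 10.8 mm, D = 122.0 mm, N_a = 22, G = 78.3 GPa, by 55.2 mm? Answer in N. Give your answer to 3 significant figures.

k = Gd⁴/(8D³N_a) = (78.3×10³)(10.8⁴)/(8·122.0³·22) = 3.3332 N/mm
F = k·δ = 3.3332 × 55.2 = 183.99 N

184 N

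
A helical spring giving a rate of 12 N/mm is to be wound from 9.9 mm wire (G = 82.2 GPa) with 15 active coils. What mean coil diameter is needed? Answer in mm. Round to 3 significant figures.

D = (Gd⁴/(8N_a·k))^(1/3) = (82.2×10³·9.9⁴/(8·15·12))^(1/3)
  = (548340)^(1/3) = 81.8496 mm

81.8 mm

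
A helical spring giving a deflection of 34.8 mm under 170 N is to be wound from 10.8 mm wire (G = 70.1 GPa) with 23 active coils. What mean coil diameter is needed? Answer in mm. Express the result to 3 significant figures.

102 mm

Required rate k = F/δ = 170/34.8 = 4.8851 N/mm
D = (Gd⁴/(8N_a·k))^(1/3) = (70.1×10³·10.8⁴/(8·23·4.8851))^(1/3)
  = (1.06102e+06)^(1/3) = 101.9941 mm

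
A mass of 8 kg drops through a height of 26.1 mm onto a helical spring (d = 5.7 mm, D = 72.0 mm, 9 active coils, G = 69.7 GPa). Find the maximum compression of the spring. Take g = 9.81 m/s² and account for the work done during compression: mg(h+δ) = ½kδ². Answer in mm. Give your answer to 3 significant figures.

k = Gd⁴/(8D³N_a) = (69.7×10³)(5.7⁴)/(8·72.0³·9) = 2.7378 N/mm
W = mg = 8 × 9.81 = 78.48 N
½kδ² − Wδ − Wh = 0 → δ = (W + √(W² + 2kWh))/k
δ = (78.48 + √(6159.1 + 11215.8))/2.7378 = (78.48 + 131.81)/2.7378 = 76.811 mm

76.8 mm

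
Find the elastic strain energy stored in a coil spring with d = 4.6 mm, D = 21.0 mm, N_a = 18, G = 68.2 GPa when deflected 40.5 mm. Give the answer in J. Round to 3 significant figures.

k = Gd⁴/(8D³N_a) = (68.2×10³)(4.6⁴)/(8·21.0³·18) = 22.898 N/mm
U = ½kδ² = 0.5 × 22.898 × 40.5² = 18779 N·mm = 18.779 J

18.8 J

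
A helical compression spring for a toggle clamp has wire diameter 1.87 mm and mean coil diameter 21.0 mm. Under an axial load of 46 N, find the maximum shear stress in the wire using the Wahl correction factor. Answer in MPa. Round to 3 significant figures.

424 MPa

Spring index C = D/d = 21.0/1.87 = 11.2299
K_W = (4C−1)/(4C−4) + 0.615/C = 43.920/40.920 + 0.0548 = 1.1281
τ₀ = 8FD/(πd³) = 8·46·21.0/(π·1.87³) = 7728/20.544 = 376.18 MPa
τ_max = K·τ₀ = 1.1281 × 376.18 = 424.36 MPa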